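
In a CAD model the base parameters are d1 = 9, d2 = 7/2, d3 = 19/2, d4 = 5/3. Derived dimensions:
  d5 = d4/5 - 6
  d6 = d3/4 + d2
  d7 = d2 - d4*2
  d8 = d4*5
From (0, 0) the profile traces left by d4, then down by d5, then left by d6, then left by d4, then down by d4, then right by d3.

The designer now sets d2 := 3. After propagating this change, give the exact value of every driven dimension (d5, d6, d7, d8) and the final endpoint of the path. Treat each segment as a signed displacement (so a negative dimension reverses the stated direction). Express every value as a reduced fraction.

d5 = -17/3
d6 = 43/8
d7 = -1/3
d8 = 25/3
endpoint = (19/24, 4)

Apply edit: d2 := 3
  d5 = d4/5 - 6 = -17/3
  d6 = d3/4 + d2 = 43/8
  d7 = d2 - d4*2 = -1/3
  d8 = d4*5 = 25/3
Walk from origin (0, 0):
  seg 1: left by d4 = 5/3 → (-5/3, 0)
  seg 2: down by d5 = -17/3 → (-5/3, 17/3)
  seg 3: left by d6 = 43/8 → (-169/24, 17/3)
  seg 4: left by d4 = 5/3 → (-209/24, 17/3)
  seg 5: down by d4 = 5/3 → (-209/24, 4)
  seg 6: right by d3 = 19/2 → (19/24, 4)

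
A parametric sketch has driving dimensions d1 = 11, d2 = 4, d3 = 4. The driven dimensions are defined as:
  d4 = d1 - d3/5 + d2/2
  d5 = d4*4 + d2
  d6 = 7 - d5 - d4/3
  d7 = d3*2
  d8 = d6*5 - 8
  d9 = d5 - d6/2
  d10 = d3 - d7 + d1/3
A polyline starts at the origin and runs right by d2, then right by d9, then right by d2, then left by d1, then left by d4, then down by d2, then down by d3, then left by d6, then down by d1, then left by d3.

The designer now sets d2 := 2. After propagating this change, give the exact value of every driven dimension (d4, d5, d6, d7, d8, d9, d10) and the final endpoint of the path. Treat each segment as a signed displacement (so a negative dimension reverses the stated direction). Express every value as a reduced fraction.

Apply edit: d2 := 2
  d4 = d1 - d3/5 + d2/2 = 56/5
  d5 = d4*4 + d2 = 234/5
  d6 = 7 - d5 - d4/3 = -653/15
  d7 = d3*2 = 8
  d8 = d6*5 - 8 = -677/3
  d9 = d5 - d6/2 = 2057/30
  d10 = d3 - d7 + d1/3 = -1/3
Walk from origin (0, 0):
  seg 1: right by d2 = 2 → (2, 0)
  seg 2: right by d9 = 2057/30 → (2117/30, 0)
  seg 3: right by d2 = 2 → (2177/30, 0)
  seg 4: left by d1 = 11 → (1847/30, 0)
  seg 5: left by d4 = 56/5 → (1511/30, 0)
  seg 6: down by d2 = 2 → (1511/30, -2)
  seg 7: down by d3 = 4 → (1511/30, -6)
  seg 8: left by d6 = -653/15 → (939/10, -6)
  seg 9: down by d1 = 11 → (939/10, -17)
  seg 10: left by d3 = 4 → (899/10, -17)

d4 = 56/5
d5 = 234/5
d6 = -653/15
d7 = 8
d8 = -677/3
d9 = 2057/30
d10 = -1/3
endpoint = (899/10, -17)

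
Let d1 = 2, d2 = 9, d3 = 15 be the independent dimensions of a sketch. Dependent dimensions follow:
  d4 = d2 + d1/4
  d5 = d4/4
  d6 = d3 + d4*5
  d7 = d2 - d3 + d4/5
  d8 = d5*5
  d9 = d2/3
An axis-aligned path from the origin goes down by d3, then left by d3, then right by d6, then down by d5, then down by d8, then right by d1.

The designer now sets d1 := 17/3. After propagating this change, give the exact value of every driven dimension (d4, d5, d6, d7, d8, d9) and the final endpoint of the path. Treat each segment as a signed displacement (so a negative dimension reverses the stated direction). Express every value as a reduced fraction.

Apply edit: d1 := 17/3
  d4 = d2 + d1/4 = 125/12
  d5 = d4/4 = 125/48
  d6 = d3 + d4*5 = 805/12
  d7 = d2 - d3 + d4/5 = -47/12
  d8 = d5*5 = 625/48
  d9 = d2/3 = 3
Walk from origin (0, 0):
  seg 1: down by d3 = 15 → (0, -15)
  seg 2: left by d3 = 15 → (-15, -15)
  seg 3: right by d6 = 805/12 → (625/12, -15)
  seg 4: down by d5 = 125/48 → (625/12, -845/48)
  seg 5: down by d8 = 625/48 → (625/12, -245/8)
  seg 6: right by d1 = 17/3 → (231/4, -245/8)

d4 = 125/12
d5 = 125/48
d6 = 805/12
d7 = -47/12
d8 = 625/48
d9 = 3
endpoint = (231/4, -245/8)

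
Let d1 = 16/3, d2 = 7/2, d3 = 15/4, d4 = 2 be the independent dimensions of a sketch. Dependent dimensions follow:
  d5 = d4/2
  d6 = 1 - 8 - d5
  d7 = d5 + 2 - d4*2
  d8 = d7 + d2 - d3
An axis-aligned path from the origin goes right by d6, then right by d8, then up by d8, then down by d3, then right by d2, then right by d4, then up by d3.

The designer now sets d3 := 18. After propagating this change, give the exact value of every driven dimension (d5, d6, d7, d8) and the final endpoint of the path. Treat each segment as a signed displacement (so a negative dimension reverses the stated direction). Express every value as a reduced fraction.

Apply edit: d3 := 18
  d5 = d4/2 = 1
  d6 = 1 - 8 - d5 = -8
  d7 = d5 + 2 - d4*2 = -1
  d8 = d7 + d2 - d3 = -31/2
Walk from origin (0, 0):
  seg 1: right by d6 = -8 → (-8, 0)
  seg 2: right by d8 = -31/2 → (-47/2, 0)
  seg 3: up by d8 = -31/2 → (-47/2, -31/2)
  seg 4: down by d3 = 18 → (-47/2, -67/2)
  seg 5: right by d2 = 7/2 → (-20, -67/2)
  seg 6: right by d4 = 2 → (-18, -67/2)
  seg 7: up by d3 = 18 → (-18, -31/2)

d5 = 1
d6 = -8
d7 = -1
d8 = -31/2
endpoint = (-18, -31/2)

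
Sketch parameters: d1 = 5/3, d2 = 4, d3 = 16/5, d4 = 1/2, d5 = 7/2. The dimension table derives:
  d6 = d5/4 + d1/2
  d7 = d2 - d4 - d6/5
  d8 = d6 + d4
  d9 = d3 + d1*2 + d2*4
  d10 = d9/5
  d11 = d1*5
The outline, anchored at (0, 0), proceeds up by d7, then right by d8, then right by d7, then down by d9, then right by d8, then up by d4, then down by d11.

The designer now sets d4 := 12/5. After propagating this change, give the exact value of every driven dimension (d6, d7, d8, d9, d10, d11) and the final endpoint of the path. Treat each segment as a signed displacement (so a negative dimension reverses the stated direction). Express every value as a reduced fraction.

d6 = 41/24
d7 = 151/120
d8 = 493/120
d9 = 338/15
d10 = 338/75
d11 = 25/3
endpoint = (379/40, -653/24)

Apply edit: d4 := 12/5
  d6 = d5/4 + d1/2 = 41/24
  d7 = d2 - d4 - d6/5 = 151/120
  d8 = d6 + d4 = 493/120
  d9 = d3 + d1*2 + d2*4 = 338/15
  d10 = d9/5 = 338/75
  d11 = d1*5 = 25/3
Walk from origin (0, 0):
  seg 1: up by d7 = 151/120 → (0, 151/120)
  seg 2: right by d8 = 493/120 → (493/120, 151/120)
  seg 3: right by d7 = 151/120 → (161/30, 151/120)
  seg 4: down by d9 = 338/15 → (161/30, -851/40)
  seg 5: right by d8 = 493/120 → (379/40, -851/40)
  seg 6: up by d4 = 12/5 → (379/40, -151/8)
  seg 7: down by d11 = 25/3 → (379/40, -653/24)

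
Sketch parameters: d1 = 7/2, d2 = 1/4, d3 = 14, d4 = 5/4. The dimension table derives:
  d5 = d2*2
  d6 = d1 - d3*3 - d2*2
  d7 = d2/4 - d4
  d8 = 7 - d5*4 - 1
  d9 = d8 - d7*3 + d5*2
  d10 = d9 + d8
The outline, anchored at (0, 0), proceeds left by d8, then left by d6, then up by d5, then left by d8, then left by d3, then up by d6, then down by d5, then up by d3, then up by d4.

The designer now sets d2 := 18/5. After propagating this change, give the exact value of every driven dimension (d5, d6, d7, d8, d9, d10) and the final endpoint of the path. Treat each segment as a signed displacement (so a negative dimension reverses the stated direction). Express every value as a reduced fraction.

d5 = 36/5
d6 = -457/10
d7 = -7/20
d8 = -114/5
d9 = -147/20
d10 = -603/20
endpoint = (773/10, -609/20)

Apply edit: d2 := 18/5
  d5 = d2*2 = 36/5
  d6 = d1 - d3*3 - d2*2 = -457/10
  d7 = d2/4 - d4 = -7/20
  d8 = 7 - d5*4 - 1 = -114/5
  d9 = d8 - d7*3 + d5*2 = -147/20
  d10 = d9 + d8 = -603/20
Walk from origin (0, 0):
  seg 1: left by d8 = -114/5 → (114/5, 0)
  seg 2: left by d6 = -457/10 → (137/2, 0)
  seg 3: up by d5 = 36/5 → (137/2, 36/5)
  seg 4: left by d8 = -114/5 → (913/10, 36/5)
  seg 5: left by d3 = 14 → (773/10, 36/5)
  seg 6: up by d6 = -457/10 → (773/10, -77/2)
  seg 7: down by d5 = 36/5 → (773/10, -457/10)
  seg 8: up by d3 = 14 → (773/10, -317/10)
  seg 9: up by d4 = 5/4 → (773/10, -609/20)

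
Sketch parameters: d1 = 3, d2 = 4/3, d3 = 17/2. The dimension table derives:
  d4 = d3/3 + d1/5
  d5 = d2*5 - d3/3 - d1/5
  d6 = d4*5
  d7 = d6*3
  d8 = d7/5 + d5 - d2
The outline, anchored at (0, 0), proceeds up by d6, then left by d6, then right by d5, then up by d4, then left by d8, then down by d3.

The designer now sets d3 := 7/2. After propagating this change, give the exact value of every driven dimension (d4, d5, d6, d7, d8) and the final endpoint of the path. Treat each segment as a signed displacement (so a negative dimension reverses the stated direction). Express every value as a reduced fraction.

d4 = 53/30
d5 = 49/10
d6 = 53/6
d7 = 53/2
d8 = 133/15
endpoint = (-64/5, 71/10)

Apply edit: d3 := 7/2
  d4 = d3/3 + d1/5 = 53/30
  d5 = d2*5 - d3/3 - d1/5 = 49/10
  d6 = d4*5 = 53/6
  d7 = d6*3 = 53/2
  d8 = d7/5 + d5 - d2 = 133/15
Walk from origin (0, 0):
  seg 1: up by d6 = 53/6 → (0, 53/6)
  seg 2: left by d6 = 53/6 → (-53/6, 53/6)
  seg 3: right by d5 = 49/10 → (-59/15, 53/6)
  seg 4: up by d4 = 53/30 → (-59/15, 53/5)
  seg 5: left by d8 = 133/15 → (-64/5, 53/5)
  seg 6: down by d3 = 7/2 → (-64/5, 71/10)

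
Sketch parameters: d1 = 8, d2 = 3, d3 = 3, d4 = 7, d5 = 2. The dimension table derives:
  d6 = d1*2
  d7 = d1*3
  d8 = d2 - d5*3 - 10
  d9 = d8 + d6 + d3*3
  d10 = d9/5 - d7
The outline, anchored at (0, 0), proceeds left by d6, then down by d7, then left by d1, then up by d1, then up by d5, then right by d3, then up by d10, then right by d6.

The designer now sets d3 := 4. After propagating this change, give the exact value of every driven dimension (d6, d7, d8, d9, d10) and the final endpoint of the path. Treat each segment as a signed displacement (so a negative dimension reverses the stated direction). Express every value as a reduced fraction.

Apply edit: d3 := 4
  d6 = d1*2 = 16
  d7 = d1*3 = 24
  d8 = d2 - d5*3 - 10 = -13
  d9 = d8 + d6 + d3*3 = 15
  d10 = d9/5 - d7 = -21
Walk from origin (0, 0):
  seg 1: left by d6 = 16 → (-16, 0)
  seg 2: down by d7 = 24 → (-16, -24)
  seg 3: left by d1 = 8 → (-24, -24)
  seg 4: up by d1 = 8 → (-24, -16)
  seg 5: up by d5 = 2 → (-24, -14)
  seg 6: right by d3 = 4 → (-20, -14)
  seg 7: up by d10 = -21 → (-20, -35)
  seg 8: right by d6 = 16 → (-4, -35)

d6 = 16
d7 = 24
d8 = -13
d9 = 15
d10 = -21
endpoint = (-4, -35)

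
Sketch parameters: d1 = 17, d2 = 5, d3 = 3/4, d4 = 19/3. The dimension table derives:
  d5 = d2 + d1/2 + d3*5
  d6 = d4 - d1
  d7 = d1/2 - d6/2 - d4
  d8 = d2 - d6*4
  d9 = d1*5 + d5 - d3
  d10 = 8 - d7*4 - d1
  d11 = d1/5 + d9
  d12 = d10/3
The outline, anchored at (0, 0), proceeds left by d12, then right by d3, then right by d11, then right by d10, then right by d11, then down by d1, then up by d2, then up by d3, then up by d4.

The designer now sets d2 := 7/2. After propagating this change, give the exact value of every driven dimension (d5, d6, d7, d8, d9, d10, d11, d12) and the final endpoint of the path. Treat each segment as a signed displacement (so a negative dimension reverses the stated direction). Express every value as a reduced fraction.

Apply edit: d2 := 7/2
  d5 = d2 + d1/2 + d3*5 = 63/4
  d6 = d4 - d1 = -32/3
  d7 = d1/2 - d6/2 - d4 = 15/2
  d8 = d2 - d6*4 = 277/6
  d9 = d1*5 + d5 - d3 = 100
  d10 = 8 - d7*4 - d1 = -39
  d11 = d1/5 + d9 = 517/5
  d12 = d10/3 = -13
Walk from origin (0, 0):
  seg 1: left by d12 = -13 → (13, 0)
  seg 2: right by d3 = 3/4 → (55/4, 0)
  seg 3: right by d11 = 517/5 → (2343/20, 0)
  seg 4: right by d10 = -39 → (1563/20, 0)
  seg 5: right by d11 = 517/5 → (3631/20, 0)
  seg 6: down by d1 = 17 → (3631/20, -17)
  seg 7: up by d2 = 7/2 → (3631/20, -27/2)
  seg 8: up by d3 = 3/4 → (3631/20, -51/4)
  seg 9: up by d4 = 19/3 → (3631/20, -77/12)

d5 = 63/4
d6 = -32/3
d7 = 15/2
d8 = 277/6
d9 = 100
d10 = -39
d11 = 517/5
d12 = -13
endpoint = (3631/20, -77/12)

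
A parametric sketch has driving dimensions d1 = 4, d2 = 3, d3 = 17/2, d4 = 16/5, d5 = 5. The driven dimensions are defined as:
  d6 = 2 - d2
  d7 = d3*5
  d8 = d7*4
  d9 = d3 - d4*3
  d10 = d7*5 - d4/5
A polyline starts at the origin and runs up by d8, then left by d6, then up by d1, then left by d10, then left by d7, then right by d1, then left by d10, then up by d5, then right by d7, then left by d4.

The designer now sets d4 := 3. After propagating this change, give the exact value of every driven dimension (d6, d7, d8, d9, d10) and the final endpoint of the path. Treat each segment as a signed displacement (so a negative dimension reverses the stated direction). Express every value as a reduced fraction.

d6 = -1
d7 = 85/2
d8 = 170
d9 = -1/2
d10 = 2119/10
endpoint = (-2109/5, 179)

Apply edit: d4 := 3
  d6 = 2 - d2 = -1
  d7 = d3*5 = 85/2
  d8 = d7*4 = 170
  d9 = d3 - d4*3 = -1/2
  d10 = d7*5 - d4/5 = 2119/10
Walk from origin (0, 0):
  seg 1: up by d8 = 170 → (0, 170)
  seg 2: left by d6 = -1 → (1, 170)
  seg 3: up by d1 = 4 → (1, 174)
  seg 4: left by d10 = 2119/10 → (-2109/10, 174)
  seg 5: left by d7 = 85/2 → (-1267/5, 174)
  seg 6: right by d1 = 4 → (-1247/5, 174)
  seg 7: left by d10 = 2119/10 → (-4613/10, 174)
  seg 8: up by d5 = 5 → (-4613/10, 179)
  seg 9: right by d7 = 85/2 → (-2094/5, 179)
  seg 10: left by d4 = 3 → (-2109/5, 179)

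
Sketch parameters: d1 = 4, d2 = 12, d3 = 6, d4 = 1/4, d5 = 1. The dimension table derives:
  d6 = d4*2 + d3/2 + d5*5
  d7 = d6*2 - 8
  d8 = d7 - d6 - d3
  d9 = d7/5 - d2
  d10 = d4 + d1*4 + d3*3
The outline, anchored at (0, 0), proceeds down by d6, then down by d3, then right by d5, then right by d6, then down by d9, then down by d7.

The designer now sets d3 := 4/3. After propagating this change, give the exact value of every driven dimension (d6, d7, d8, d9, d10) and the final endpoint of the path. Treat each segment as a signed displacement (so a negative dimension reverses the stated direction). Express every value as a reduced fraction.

d6 = 37/6
d7 = 13/3
d8 = -19/6
d9 = -167/15
d10 = 81/4
endpoint = (43/6, -7/10)

Apply edit: d3 := 4/3
  d6 = d4*2 + d3/2 + d5*5 = 37/6
  d7 = d6*2 - 8 = 13/3
  d8 = d7 - d6 - d3 = -19/6
  d9 = d7/5 - d2 = -167/15
  d10 = d4 + d1*4 + d3*3 = 81/4
Walk from origin (0, 0):
  seg 1: down by d6 = 37/6 → (0, -37/6)
  seg 2: down by d3 = 4/3 → (0, -15/2)
  seg 3: right by d5 = 1 → (1, -15/2)
  seg 4: right by d6 = 37/6 → (43/6, -15/2)
  seg 5: down by d9 = -167/15 → (43/6, 109/30)
  seg 6: down by d7 = 13/3 → (43/6, -7/10)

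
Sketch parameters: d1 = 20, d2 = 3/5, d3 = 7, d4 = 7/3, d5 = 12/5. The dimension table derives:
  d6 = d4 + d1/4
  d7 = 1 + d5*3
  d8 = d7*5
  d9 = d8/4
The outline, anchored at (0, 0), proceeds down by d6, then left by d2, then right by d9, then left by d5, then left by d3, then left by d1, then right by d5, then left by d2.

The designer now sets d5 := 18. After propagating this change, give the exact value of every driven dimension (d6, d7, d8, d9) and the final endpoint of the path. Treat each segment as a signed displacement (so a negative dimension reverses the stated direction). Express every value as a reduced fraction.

Apply edit: d5 := 18
  d6 = d4 + d1/4 = 22/3
  d7 = 1 + d5*3 = 55
  d8 = d7*5 = 275
  d9 = d8/4 = 275/4
Walk from origin (0, 0):
  seg 1: down by d6 = 22/3 → (0, -22/3)
  seg 2: left by d2 = 3/5 → (-3/5, -22/3)
  seg 3: right by d9 = 275/4 → (1363/20, -22/3)
  seg 4: left by d5 = 18 → (1003/20, -22/3)
  seg 5: left by d3 = 7 → (863/20, -22/3)
  seg 6: left by d1 = 20 → (463/20, -22/3)
  seg 7: right by d5 = 18 → (823/20, -22/3)
  seg 8: left by d2 = 3/5 → (811/20, -22/3)

d6 = 22/3
d7 = 55
d8 = 275
d9 = 275/4
endpoint = (811/20, -22/3)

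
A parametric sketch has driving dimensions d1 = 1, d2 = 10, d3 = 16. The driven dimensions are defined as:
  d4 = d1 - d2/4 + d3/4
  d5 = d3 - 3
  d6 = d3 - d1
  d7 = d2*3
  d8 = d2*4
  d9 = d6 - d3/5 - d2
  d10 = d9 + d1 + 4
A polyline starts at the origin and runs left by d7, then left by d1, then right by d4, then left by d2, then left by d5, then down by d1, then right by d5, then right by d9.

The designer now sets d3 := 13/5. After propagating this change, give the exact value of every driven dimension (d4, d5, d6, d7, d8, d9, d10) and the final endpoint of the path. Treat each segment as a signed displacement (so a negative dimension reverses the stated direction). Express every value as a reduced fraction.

d4 = -17/20
d5 = -2/5
d6 = 8/5
d7 = 30
d8 = 40
d9 = -223/25
d10 = -98/25
endpoint = (-5077/100, -1)

Apply edit: d3 := 13/5
  d4 = d1 - d2/4 + d3/4 = -17/20
  d5 = d3 - 3 = -2/5
  d6 = d3 - d1 = 8/5
  d7 = d2*3 = 30
  d8 = d2*4 = 40
  d9 = d6 - d3/5 - d2 = -223/25
  d10 = d9 + d1 + 4 = -98/25
Walk from origin (0, 0):
  seg 1: left by d7 = 30 → (-30, 0)
  seg 2: left by d1 = 1 → (-31, 0)
  seg 3: right by d4 = -17/20 → (-637/20, 0)
  seg 4: left by d2 = 10 → (-837/20, 0)
  seg 5: left by d5 = -2/5 → (-829/20, 0)
  seg 6: down by d1 = 1 → (-829/20, -1)
  seg 7: right by d5 = -2/5 → (-837/20, -1)
  seg 8: right by d9 = -223/25 → (-5077/100, -1)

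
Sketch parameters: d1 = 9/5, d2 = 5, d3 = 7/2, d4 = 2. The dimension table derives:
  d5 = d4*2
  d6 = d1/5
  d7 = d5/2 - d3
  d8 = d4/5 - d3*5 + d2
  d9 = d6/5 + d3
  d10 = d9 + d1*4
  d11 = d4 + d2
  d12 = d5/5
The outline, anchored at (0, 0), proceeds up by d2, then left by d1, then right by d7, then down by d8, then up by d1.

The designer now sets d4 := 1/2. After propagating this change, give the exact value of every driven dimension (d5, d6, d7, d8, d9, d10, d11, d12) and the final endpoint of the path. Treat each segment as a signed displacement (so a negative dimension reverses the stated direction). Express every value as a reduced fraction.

d5 = 1
d6 = 9/25
d7 = -3
d8 = -62/5
d9 = 893/250
d10 = 2693/250
d11 = 11/2
d12 = 1/5
endpoint = (-24/5, 96/5)

Apply edit: d4 := 1/2
  d5 = d4*2 = 1
  d6 = d1/5 = 9/25
  d7 = d5/2 - d3 = -3
  d8 = d4/5 - d3*5 + d2 = -62/5
  d9 = d6/5 + d3 = 893/250
  d10 = d9 + d1*4 = 2693/250
  d11 = d4 + d2 = 11/2
  d12 = d5/5 = 1/5
Walk from origin (0, 0):
  seg 1: up by d2 = 5 → (0, 5)
  seg 2: left by d1 = 9/5 → (-9/5, 5)
  seg 3: right by d7 = -3 → (-24/5, 5)
  seg 4: down by d8 = -62/5 → (-24/5, 87/5)
  seg 5: up by d1 = 9/5 → (-24/5, 96/5)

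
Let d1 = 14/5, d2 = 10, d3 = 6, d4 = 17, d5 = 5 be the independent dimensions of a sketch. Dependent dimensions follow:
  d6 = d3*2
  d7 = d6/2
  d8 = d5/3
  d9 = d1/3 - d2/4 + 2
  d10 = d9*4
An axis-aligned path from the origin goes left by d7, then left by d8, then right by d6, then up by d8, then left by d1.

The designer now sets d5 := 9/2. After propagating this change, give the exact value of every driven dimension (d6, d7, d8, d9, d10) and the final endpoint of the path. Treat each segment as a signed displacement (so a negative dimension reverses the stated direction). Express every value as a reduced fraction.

d6 = 12
d7 = 6
d8 = 3/2
d9 = 13/30
d10 = 26/15
endpoint = (17/10, 3/2)

Apply edit: d5 := 9/2
  d6 = d3*2 = 12
  d7 = d6/2 = 6
  d8 = d5/3 = 3/2
  d9 = d1/3 - d2/4 + 2 = 13/30
  d10 = d9*4 = 26/15
Walk from origin (0, 0):
  seg 1: left by d7 = 6 → (-6, 0)
  seg 2: left by d8 = 3/2 → (-15/2, 0)
  seg 3: right by d6 = 12 → (9/2, 0)
  seg 4: up by d8 = 3/2 → (9/2, 3/2)
  seg 5: left by d1 = 14/5 → (17/10, 3/2)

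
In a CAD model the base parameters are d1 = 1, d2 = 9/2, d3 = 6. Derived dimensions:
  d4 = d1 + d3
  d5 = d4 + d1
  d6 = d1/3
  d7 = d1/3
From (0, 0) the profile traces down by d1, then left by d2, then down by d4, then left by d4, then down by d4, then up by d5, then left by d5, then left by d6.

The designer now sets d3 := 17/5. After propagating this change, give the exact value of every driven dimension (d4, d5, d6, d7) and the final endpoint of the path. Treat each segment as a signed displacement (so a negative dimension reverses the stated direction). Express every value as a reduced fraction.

Apply edit: d3 := 17/5
  d4 = d1 + d3 = 22/5
  d5 = d4 + d1 = 27/5
  d6 = d1/3 = 1/3
  d7 = d1/3 = 1/3
Walk from origin (0, 0):
  seg 1: down by d1 = 1 → (0, -1)
  seg 2: left by d2 = 9/2 → (-9/2, -1)
  seg 3: down by d4 = 22/5 → (-9/2, -27/5)
  seg 4: left by d4 = 22/5 → (-89/10, -27/5)
  seg 5: down by d4 = 22/5 → (-89/10, -49/5)
  seg 6: up by d5 = 27/5 → (-89/10, -22/5)
  seg 7: left by d5 = 27/5 → (-143/10, -22/5)
  seg 8: left by d6 = 1/3 → (-439/30, -22/5)

d4 = 22/5
d5 = 27/5
d6 = 1/3
d7 = 1/3
endpoint = (-439/30, -22/5)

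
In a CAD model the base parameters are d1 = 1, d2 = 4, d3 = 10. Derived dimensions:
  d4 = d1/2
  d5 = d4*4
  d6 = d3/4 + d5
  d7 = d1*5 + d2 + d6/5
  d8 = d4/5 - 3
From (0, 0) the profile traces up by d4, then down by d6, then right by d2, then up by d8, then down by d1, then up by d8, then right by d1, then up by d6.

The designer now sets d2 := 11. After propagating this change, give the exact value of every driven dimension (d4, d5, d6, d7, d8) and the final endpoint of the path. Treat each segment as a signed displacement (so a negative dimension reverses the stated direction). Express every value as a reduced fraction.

d4 = 1/2
d5 = 2
d6 = 9/2
d7 = 169/10
d8 = -29/10
endpoint = (12, -63/10)

Apply edit: d2 := 11
  d4 = d1/2 = 1/2
  d5 = d4*4 = 2
  d6 = d3/4 + d5 = 9/2
  d7 = d1*5 + d2 + d6/5 = 169/10
  d8 = d4/5 - 3 = -29/10
Walk from origin (0, 0):
  seg 1: up by d4 = 1/2 → (0, 1/2)
  seg 2: down by d6 = 9/2 → (0, -4)
  seg 3: right by d2 = 11 → (11, -4)
  seg 4: up by d8 = -29/10 → (11, -69/10)
  seg 5: down by d1 = 1 → (11, -79/10)
  seg 6: up by d8 = -29/10 → (11, -54/5)
  seg 7: right by d1 = 1 → (12, -54/5)
  seg 8: up by d6 = 9/2 → (12, -63/10)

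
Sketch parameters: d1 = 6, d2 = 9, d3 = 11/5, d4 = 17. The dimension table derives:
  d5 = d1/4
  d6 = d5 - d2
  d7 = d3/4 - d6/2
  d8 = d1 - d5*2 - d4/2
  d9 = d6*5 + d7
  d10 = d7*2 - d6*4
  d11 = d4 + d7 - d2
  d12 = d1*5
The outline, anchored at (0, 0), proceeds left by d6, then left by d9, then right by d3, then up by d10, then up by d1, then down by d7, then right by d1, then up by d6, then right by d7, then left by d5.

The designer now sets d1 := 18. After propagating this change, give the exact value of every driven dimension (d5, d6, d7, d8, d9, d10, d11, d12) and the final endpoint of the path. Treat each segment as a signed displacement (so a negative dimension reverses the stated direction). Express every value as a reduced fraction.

d5 = 9/2
d6 = -9/2
d7 = 14/5
d8 = 1/2
d9 = -197/10
d10 = 118/5
d11 = 54/5
d12 = 90
endpoint = (427/10, 343/10)

Apply edit: d1 := 18
  d5 = d1/4 = 9/2
  d6 = d5 - d2 = -9/2
  d7 = d3/4 - d6/2 = 14/5
  d8 = d1 - d5*2 - d4/2 = 1/2
  d9 = d6*5 + d7 = -197/10
  d10 = d7*2 - d6*4 = 118/5
  d11 = d4 + d7 - d2 = 54/5
  d12 = d1*5 = 90
Walk from origin (0, 0):
  seg 1: left by d6 = -9/2 → (9/2, 0)
  seg 2: left by d9 = -197/10 → (121/5, 0)
  seg 3: right by d3 = 11/5 → (132/5, 0)
  seg 4: up by d10 = 118/5 → (132/5, 118/5)
  seg 5: up by d1 = 18 → (132/5, 208/5)
  seg 6: down by d7 = 14/5 → (132/5, 194/5)
  seg 7: right by d1 = 18 → (222/5, 194/5)
  seg 8: up by d6 = -9/2 → (222/5, 343/10)
  seg 9: right by d7 = 14/5 → (236/5, 343/10)
  seg 10: left by d5 = 9/2 → (427/10, 343/10)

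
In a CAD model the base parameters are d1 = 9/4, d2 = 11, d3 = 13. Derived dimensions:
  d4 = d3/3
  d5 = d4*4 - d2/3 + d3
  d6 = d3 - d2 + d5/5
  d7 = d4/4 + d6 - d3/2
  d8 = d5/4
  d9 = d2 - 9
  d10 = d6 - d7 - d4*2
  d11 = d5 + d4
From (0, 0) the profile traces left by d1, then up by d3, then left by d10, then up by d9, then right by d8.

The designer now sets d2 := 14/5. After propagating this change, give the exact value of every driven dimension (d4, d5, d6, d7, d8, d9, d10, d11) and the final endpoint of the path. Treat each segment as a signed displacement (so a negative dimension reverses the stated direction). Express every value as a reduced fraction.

d4 = 13/3
d5 = 147/5
d6 = 402/25
d7 = 3199/300
d8 = 147/20
d9 = -31/5
d10 = -13/4
d11 = 506/15
endpoint = (167/20, 34/5)

Apply edit: d2 := 14/5
  d4 = d3/3 = 13/3
  d5 = d4*4 - d2/3 + d3 = 147/5
  d6 = d3 - d2 + d5/5 = 402/25
  d7 = d4/4 + d6 - d3/2 = 3199/300
  d8 = d5/4 = 147/20
  d9 = d2 - 9 = -31/5
  d10 = d6 - d7 - d4*2 = -13/4
  d11 = d5 + d4 = 506/15
Walk from origin (0, 0):
  seg 1: left by d1 = 9/4 → (-9/4, 0)
  seg 2: up by d3 = 13 → (-9/4, 13)
  seg 3: left by d10 = -13/4 → (1, 13)
  seg 4: up by d9 = -31/5 → (1, 34/5)
  seg 5: right by d8 = 147/20 → (167/20, 34/5)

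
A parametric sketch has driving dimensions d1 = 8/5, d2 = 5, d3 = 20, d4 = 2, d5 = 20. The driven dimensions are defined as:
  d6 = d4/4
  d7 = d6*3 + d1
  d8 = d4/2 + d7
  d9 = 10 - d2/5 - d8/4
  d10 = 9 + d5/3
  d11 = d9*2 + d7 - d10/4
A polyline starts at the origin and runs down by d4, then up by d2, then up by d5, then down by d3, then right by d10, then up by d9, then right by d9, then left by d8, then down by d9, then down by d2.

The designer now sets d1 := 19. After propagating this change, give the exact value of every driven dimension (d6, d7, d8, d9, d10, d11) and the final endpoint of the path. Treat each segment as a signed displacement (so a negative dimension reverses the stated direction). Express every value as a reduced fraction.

Apply edit: d1 := 19
  d6 = d4/4 = 1/2
  d7 = d6*3 + d1 = 41/2
  d8 = d4/2 + d7 = 43/2
  d9 = 10 - d2/5 - d8/4 = 29/8
  d10 = 9 + d5/3 = 47/3
  d11 = d9*2 + d7 - d10/4 = 143/6
Walk from origin (0, 0):
  seg 1: down by d4 = 2 → (0, -2)
  seg 2: up by d2 = 5 → (0, 3)
  seg 3: up by d5 = 20 → (0, 23)
  seg 4: down by d3 = 20 → (0, 3)
  seg 5: right by d10 = 47/3 → (47/3, 3)
  seg 6: up by d9 = 29/8 → (47/3, 53/8)
  seg 7: right by d9 = 29/8 → (463/24, 53/8)
  seg 8: left by d8 = 43/2 → (-53/24, 53/8)
  seg 9: down by d9 = 29/8 → (-53/24, 3)
  seg 10: down by d2 = 5 → (-53/24, -2)

d6 = 1/2
d7 = 41/2
d8 = 43/2
d9 = 29/8
d10 = 47/3
d11 = 143/6
endpoint = (-53/24, -2)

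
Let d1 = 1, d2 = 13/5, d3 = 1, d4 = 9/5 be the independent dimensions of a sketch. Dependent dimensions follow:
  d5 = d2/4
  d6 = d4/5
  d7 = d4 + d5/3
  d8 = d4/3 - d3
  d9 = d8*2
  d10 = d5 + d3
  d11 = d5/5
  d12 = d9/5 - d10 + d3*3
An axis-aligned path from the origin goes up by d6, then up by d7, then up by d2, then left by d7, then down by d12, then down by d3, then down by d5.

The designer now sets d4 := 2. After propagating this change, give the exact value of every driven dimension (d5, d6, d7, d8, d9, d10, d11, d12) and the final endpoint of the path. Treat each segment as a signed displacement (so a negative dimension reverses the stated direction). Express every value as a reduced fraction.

Apply edit: d4 := 2
  d5 = d2/4 = 13/20
  d6 = d4/5 = 2/5
  d7 = d4 + d5/3 = 133/60
  d8 = d4/3 - d3 = -1/3
  d9 = d8*2 = -2/3
  d10 = d5 + d3 = 33/20
  d11 = d5/5 = 13/100
  d12 = d9/5 - d10 + d3*3 = 73/60
Walk from origin (0, 0):
  seg 1: up by d6 = 2/5 → (0, 2/5)
  seg 2: up by d7 = 133/60 → (0, 157/60)
  seg 3: up by d2 = 13/5 → (0, 313/60)
  seg 4: left by d7 = 133/60 → (-133/60, 313/60)
  seg 5: down by d12 = 73/60 → (-133/60, 4)
  seg 6: down by d3 = 1 → (-133/60, 3)
  seg 7: down by d5 = 13/20 → (-133/60, 47/20)

d5 = 13/20
d6 = 2/5
d7 = 133/60
d8 = -1/3
d9 = -2/3
d10 = 33/20
d11 = 13/100
d12 = 73/60
endpoint = (-133/60, 47/20)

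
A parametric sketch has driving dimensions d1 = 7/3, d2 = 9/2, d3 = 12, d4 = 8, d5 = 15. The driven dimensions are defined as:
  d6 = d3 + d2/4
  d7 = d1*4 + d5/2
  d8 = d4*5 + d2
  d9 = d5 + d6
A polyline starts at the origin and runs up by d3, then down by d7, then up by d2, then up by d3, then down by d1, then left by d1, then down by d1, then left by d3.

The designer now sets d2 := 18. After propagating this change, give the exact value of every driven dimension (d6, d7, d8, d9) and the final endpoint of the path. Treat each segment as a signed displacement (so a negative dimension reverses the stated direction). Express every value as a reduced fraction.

Apply edit: d2 := 18
  d6 = d3 + d2/4 = 33/2
  d7 = d1*4 + d5/2 = 101/6
  d8 = d4*5 + d2 = 58
  d9 = d5 + d6 = 63/2
Walk from origin (0, 0):
  seg 1: up by d3 = 12 → (0, 12)
  seg 2: down by d7 = 101/6 → (0, -29/6)
  seg 3: up by d2 = 18 → (0, 79/6)
  seg 4: up by d3 = 12 → (0, 151/6)
  seg 5: down by d1 = 7/3 → (0, 137/6)
  seg 6: left by d1 = 7/3 → (-7/3, 137/6)
  seg 7: down by d1 = 7/3 → (-7/3, 41/2)
  seg 8: left by d3 = 12 → (-43/3, 41/2)

d6 = 33/2
d7 = 101/6
d8 = 58
d9 = 63/2
endpoint = (-43/3, 41/2)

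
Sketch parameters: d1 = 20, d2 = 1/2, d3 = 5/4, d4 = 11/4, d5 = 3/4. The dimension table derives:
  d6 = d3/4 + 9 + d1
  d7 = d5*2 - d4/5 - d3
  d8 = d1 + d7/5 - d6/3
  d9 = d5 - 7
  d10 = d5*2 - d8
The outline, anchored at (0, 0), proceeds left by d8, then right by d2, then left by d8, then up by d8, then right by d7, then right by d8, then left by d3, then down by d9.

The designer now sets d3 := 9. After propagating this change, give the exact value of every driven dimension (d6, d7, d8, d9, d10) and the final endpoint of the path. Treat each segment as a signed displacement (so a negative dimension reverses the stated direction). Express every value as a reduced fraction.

Apply edit: d3 := 9
  d6 = d3/4 + 9 + d1 = 125/4
  d7 = d5*2 - d4/5 - d3 = -161/20
  d8 = d1 + d7/5 - d6/3 = 598/75
  d9 = d5 - 7 = -25/4
  d10 = d5*2 - d8 = -971/150
Walk from origin (0, 0):
  seg 1: left by d8 = 598/75 → (-598/75, 0)
  seg 2: right by d2 = 1/2 → (-1121/150, 0)
  seg 3: left by d8 = 598/75 → (-2317/150, 0)
  seg 4: up by d8 = 598/75 → (-2317/150, 598/75)
  seg 5: right by d7 = -161/20 → (-7049/300, 598/75)
  seg 6: right by d8 = 598/75 → (-4657/300, 598/75)
  seg 7: left by d3 = 9 → (-7357/300, 598/75)
  seg 8: down by d9 = -25/4 → (-7357/300, 4267/300)

d6 = 125/4
d7 = -161/20
d8 = 598/75
d9 = -25/4
d10 = -971/150
endpoint = (-7357/300, 4267/300)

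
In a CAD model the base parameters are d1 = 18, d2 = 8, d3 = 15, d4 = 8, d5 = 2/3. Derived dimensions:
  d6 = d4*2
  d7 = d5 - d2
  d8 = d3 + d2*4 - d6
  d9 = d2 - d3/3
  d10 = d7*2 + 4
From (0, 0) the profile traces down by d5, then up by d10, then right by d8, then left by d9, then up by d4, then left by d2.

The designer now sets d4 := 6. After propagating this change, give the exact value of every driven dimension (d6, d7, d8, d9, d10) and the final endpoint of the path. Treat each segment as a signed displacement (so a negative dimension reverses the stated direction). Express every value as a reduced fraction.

d6 = 12
d7 = -22/3
d8 = 35
d9 = 3
d10 = -32/3
endpoint = (24, -16/3)

Apply edit: d4 := 6
  d6 = d4*2 = 12
  d7 = d5 - d2 = -22/3
  d8 = d3 + d2*4 - d6 = 35
  d9 = d2 - d3/3 = 3
  d10 = d7*2 + 4 = -32/3
Walk from origin (0, 0):
  seg 1: down by d5 = 2/3 → (0, -2/3)
  seg 2: up by d10 = -32/3 → (0, -34/3)
  seg 3: right by d8 = 35 → (35, -34/3)
  seg 4: left by d9 = 3 → (32, -34/3)
  seg 5: up by d4 = 6 → (32, -16/3)
  seg 6: left by d2 = 8 → (24, -16/3)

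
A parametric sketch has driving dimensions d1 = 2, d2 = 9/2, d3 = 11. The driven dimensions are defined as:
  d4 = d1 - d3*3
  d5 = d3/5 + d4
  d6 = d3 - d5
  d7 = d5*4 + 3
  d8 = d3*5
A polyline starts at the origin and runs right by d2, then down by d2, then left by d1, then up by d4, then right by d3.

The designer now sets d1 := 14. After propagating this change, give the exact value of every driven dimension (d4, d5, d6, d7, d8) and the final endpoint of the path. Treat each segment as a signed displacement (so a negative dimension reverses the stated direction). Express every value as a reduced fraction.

Apply edit: d1 := 14
  d4 = d1 - d3*3 = -19
  d5 = d3/5 + d4 = -84/5
  d6 = d3 - d5 = 139/5
  d7 = d5*4 + 3 = -321/5
  d8 = d3*5 = 55
Walk from origin (0, 0):
  seg 1: right by d2 = 9/2 → (9/2, 0)
  seg 2: down by d2 = 9/2 → (9/2, -9/2)
  seg 3: left by d1 = 14 → (-19/2, -9/2)
  seg 4: up by d4 = -19 → (-19/2, -47/2)
  seg 5: right by d3 = 11 → (3/2, -47/2)

d4 = -19
d5 = -84/5
d6 = 139/5
d7 = -321/5
d8 = 55
endpoint = (3/2, -47/2)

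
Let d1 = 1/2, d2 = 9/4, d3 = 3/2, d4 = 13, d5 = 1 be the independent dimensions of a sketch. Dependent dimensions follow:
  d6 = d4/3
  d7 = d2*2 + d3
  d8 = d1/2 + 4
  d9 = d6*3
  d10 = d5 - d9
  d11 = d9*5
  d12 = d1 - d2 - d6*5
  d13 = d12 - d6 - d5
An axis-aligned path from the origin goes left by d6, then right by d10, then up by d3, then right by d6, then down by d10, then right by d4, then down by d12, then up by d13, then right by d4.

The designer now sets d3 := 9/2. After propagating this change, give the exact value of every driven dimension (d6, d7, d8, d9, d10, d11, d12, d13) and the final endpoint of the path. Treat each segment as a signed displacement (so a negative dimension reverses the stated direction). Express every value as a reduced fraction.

d6 = 13/3
d7 = 9
d8 = 17/4
d9 = 13
d10 = -12
d11 = 65
d12 = -281/12
d13 = -115/4
endpoint = (14, 67/6)

Apply edit: d3 := 9/2
  d6 = d4/3 = 13/3
  d7 = d2*2 + d3 = 9
  d8 = d1/2 + 4 = 17/4
  d9 = d6*3 = 13
  d10 = d5 - d9 = -12
  d11 = d9*5 = 65
  d12 = d1 - d2 - d6*5 = -281/12
  d13 = d12 - d6 - d5 = -115/4
Walk from origin (0, 0):
  seg 1: left by d6 = 13/3 → (-13/3, 0)
  seg 2: right by d10 = -12 → (-49/3, 0)
  seg 3: up by d3 = 9/2 → (-49/3, 9/2)
  seg 4: right by d6 = 13/3 → (-12, 9/2)
  seg 5: down by d10 = -12 → (-12, 33/2)
  seg 6: right by d4 = 13 → (1, 33/2)
  seg 7: down by d12 = -281/12 → (1, 479/12)
  seg 8: up by d13 = -115/4 → (1, 67/6)
  seg 9: right by d4 = 13 → (14, 67/6)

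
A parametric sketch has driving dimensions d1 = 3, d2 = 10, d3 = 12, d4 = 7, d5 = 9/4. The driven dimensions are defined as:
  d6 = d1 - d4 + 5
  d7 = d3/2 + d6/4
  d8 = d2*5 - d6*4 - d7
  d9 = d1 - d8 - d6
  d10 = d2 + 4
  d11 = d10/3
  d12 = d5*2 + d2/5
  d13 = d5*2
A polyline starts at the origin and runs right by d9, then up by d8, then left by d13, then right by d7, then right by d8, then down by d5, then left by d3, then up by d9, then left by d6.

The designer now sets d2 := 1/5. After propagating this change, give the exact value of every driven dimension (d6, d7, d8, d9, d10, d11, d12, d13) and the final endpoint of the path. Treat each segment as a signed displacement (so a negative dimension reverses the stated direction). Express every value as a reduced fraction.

Apply edit: d2 := 1/5
  d6 = d1 - d4 + 5 = 1
  d7 = d3/2 + d6/4 = 25/4
  d8 = d2*5 - d6*4 - d7 = -37/4
  d9 = d1 - d8 - d6 = 45/4
  d10 = d2 + 4 = 21/5
  d11 = d10/3 = 7/5
  d12 = d5*2 + d2/5 = 227/50
  d13 = d5*2 = 9/2
Walk from origin (0, 0):
  seg 1: right by d9 = 45/4 → (45/4, 0)
  seg 2: up by d8 = -37/4 → (45/4, -37/4)
  seg 3: left by d13 = 9/2 → (27/4, -37/4)
  seg 4: right by d7 = 25/4 → (13, -37/4)
  seg 5: right by d8 = -37/4 → (15/4, -37/4)
  seg 6: down by d5 = 9/4 → (15/4, -23/2)
  seg 7: left by d3 = 12 → (-33/4, -23/2)
  seg 8: up by d9 = 45/4 → (-33/4, -1/4)
  seg 9: left by d6 = 1 → (-37/4, -1/4)

d6 = 1
d7 = 25/4
d8 = -37/4
d9 = 45/4
d10 = 21/5
d11 = 7/5
d12 = 227/50
d13 = 9/2
endpoint = (-37/4, -1/4)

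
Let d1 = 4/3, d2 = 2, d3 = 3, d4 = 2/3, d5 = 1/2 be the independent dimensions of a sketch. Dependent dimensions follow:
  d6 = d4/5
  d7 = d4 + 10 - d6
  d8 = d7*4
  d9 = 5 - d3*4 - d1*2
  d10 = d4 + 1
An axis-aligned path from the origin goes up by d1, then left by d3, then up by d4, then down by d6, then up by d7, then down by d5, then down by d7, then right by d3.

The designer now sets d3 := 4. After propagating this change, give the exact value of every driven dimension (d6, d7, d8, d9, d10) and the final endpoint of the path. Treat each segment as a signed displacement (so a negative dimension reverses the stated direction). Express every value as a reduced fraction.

Apply edit: d3 := 4
  d6 = d4/5 = 2/15
  d7 = d4 + 10 - d6 = 158/15
  d8 = d7*4 = 632/15
  d9 = 5 - d3*4 - d1*2 = -41/3
  d10 = d4 + 1 = 5/3
Walk from origin (0, 0):
  seg 1: up by d1 = 4/3 → (0, 4/3)
  seg 2: left by d3 = 4 → (-4, 4/3)
  seg 3: up by d4 = 2/3 → (-4, 2)
  seg 4: down by d6 = 2/15 → (-4, 28/15)
  seg 5: up by d7 = 158/15 → (-4, 62/5)
  seg 6: down by d5 = 1/2 → (-4, 119/10)
  seg 7: down by d7 = 158/15 → (-4, 41/30)
  seg 8: right by d3 = 4 → (0, 41/30)

d6 = 2/15
d7 = 158/15
d8 = 632/15
d9 = -41/3
d10 = 5/3
endpoint = (0, 41/30)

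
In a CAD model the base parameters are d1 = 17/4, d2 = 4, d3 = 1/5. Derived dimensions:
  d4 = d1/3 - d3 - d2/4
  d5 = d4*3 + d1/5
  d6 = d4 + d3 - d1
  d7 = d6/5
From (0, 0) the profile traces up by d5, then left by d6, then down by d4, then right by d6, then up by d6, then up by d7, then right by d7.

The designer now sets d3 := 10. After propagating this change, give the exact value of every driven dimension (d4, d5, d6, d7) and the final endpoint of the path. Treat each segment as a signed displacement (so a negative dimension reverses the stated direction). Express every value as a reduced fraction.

d4 = -115/12
d5 = -279/10
d6 = -23/6
d7 = -23/30
endpoint = (-23/30, -275/12)

Apply edit: d3 := 10
  d4 = d1/3 - d3 - d2/4 = -115/12
  d5 = d4*3 + d1/5 = -279/10
  d6 = d4 + d3 - d1 = -23/6
  d7 = d6/5 = -23/30
Walk from origin (0, 0):
  seg 1: up by d5 = -279/10 → (0, -279/10)
  seg 2: left by d6 = -23/6 → (23/6, -279/10)
  seg 3: down by d4 = -115/12 → (23/6, -1099/60)
  seg 4: right by d6 = -23/6 → (0, -1099/60)
  seg 5: up by d6 = -23/6 → (0, -443/20)
  seg 6: up by d7 = -23/30 → (0, -275/12)
  seg 7: right by d7 = -23/30 → (-23/30, -275/12)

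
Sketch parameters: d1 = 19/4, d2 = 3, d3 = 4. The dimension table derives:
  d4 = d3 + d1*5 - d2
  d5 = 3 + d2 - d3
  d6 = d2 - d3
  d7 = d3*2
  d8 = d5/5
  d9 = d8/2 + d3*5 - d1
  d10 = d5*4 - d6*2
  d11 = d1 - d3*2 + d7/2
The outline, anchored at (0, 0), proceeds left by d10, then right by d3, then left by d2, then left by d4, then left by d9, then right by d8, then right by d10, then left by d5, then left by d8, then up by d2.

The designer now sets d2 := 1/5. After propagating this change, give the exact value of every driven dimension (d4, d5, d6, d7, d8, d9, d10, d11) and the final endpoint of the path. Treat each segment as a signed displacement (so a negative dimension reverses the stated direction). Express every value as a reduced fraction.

d4 = 551/20
d5 = -4/5
d6 = -19/5
d7 = 8
d8 = -4/25
d9 = 1517/100
d10 = 22/5
d11 = 3/4
endpoint = (-953/25, 1/5)

Apply edit: d2 := 1/5
  d4 = d3 + d1*5 - d2 = 551/20
  d5 = 3 + d2 - d3 = -4/5
  d6 = d2 - d3 = -19/5
  d7 = d3*2 = 8
  d8 = d5/5 = -4/25
  d9 = d8/2 + d3*5 - d1 = 1517/100
  d10 = d5*4 - d6*2 = 22/5
  d11 = d1 - d3*2 + d7/2 = 3/4
Walk from origin (0, 0):
  seg 1: left by d10 = 22/5 → (-22/5, 0)
  seg 2: right by d3 = 4 → (-2/5, 0)
  seg 3: left by d2 = 1/5 → (-3/5, 0)
  seg 4: left by d4 = 551/20 → (-563/20, 0)
  seg 5: left by d9 = 1517/100 → (-1083/25, 0)
  seg 6: right by d8 = -4/25 → (-1087/25, 0)
  seg 7: right by d10 = 22/5 → (-977/25, 0)
  seg 8: left by d5 = -4/5 → (-957/25, 0)
  seg 9: left by d8 = -4/25 → (-953/25, 0)
  seg 10: up by d2 = 1/5 → (-953/25, 1/5)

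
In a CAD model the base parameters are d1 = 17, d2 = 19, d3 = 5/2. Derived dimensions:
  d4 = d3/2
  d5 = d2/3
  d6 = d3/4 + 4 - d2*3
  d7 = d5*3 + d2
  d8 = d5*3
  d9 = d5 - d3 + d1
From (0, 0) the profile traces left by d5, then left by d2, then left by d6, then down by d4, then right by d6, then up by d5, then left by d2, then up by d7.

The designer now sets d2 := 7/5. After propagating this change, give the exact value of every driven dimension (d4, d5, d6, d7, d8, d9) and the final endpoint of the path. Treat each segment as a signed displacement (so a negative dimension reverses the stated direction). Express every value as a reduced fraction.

Apply edit: d2 := 7/5
  d4 = d3/2 = 5/4
  d5 = d2/3 = 7/15
  d6 = d3/4 + 4 - d2*3 = 17/40
  d7 = d5*3 + d2 = 14/5
  d8 = d5*3 = 7/5
  d9 = d5 - d3 + d1 = 449/30
Walk from origin (0, 0):
  seg 1: left by d5 = 7/15 → (-7/15, 0)
  seg 2: left by d2 = 7/5 → (-28/15, 0)
  seg 3: left by d6 = 17/40 → (-55/24, 0)
  seg 4: down by d4 = 5/4 → (-55/24, -5/4)
  seg 5: right by d6 = 17/40 → (-28/15, -5/4)
  seg 6: up by d5 = 7/15 → (-28/15, -47/60)
  seg 7: left by d2 = 7/5 → (-49/15, -47/60)
  seg 8: up by d7 = 14/5 → (-49/15, 121/60)

d4 = 5/4
d5 = 7/15
d6 = 17/40
d7 = 14/5
d8 = 7/5
d9 = 449/30
endpoint = (-49/15, 121/60)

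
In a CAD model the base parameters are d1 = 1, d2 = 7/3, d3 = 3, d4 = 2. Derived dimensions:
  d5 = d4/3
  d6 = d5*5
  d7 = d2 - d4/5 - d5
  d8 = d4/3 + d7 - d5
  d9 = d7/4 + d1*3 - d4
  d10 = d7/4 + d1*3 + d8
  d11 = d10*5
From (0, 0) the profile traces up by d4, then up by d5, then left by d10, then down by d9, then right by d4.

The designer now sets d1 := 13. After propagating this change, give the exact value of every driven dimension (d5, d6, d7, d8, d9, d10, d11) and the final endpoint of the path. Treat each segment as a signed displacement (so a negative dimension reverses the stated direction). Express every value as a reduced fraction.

d5 = 2/3
d6 = 10/3
d7 = 19/15
d8 = 19/15
d9 = 2239/60
d10 = 487/12
d11 = 2435/12
endpoint = (-463/12, -693/20)

Apply edit: d1 := 13
  d5 = d4/3 = 2/3
  d6 = d5*5 = 10/3
  d7 = d2 - d4/5 - d5 = 19/15
  d8 = d4/3 + d7 - d5 = 19/15
  d9 = d7/4 + d1*3 - d4 = 2239/60
  d10 = d7/4 + d1*3 + d8 = 487/12
  d11 = d10*5 = 2435/12
Walk from origin (0, 0):
  seg 1: up by d4 = 2 → (0, 2)
  seg 2: up by d5 = 2/3 → (0, 8/3)
  seg 3: left by d10 = 487/12 → (-487/12, 8/3)
  seg 4: down by d9 = 2239/60 → (-487/12, -693/20)
  seg 5: right by d4 = 2 → (-463/12, -693/20)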